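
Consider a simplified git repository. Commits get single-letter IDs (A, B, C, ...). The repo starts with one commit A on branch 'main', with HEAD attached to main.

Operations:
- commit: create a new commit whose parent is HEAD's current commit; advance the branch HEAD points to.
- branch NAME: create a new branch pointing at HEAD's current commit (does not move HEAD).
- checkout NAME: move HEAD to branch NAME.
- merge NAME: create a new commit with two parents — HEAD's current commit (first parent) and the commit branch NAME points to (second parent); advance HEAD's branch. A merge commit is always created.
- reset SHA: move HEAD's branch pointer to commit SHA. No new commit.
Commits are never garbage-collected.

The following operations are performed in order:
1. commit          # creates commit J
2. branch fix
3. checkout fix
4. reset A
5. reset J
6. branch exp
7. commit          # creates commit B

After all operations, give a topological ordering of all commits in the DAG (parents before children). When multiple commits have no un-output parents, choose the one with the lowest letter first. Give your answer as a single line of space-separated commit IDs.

Answer: A J B

Derivation:
After op 1 (commit): HEAD=main@J [main=J]
After op 2 (branch): HEAD=main@J [fix=J main=J]
After op 3 (checkout): HEAD=fix@J [fix=J main=J]
After op 4 (reset): HEAD=fix@A [fix=A main=J]
After op 5 (reset): HEAD=fix@J [fix=J main=J]
After op 6 (branch): HEAD=fix@J [exp=J fix=J main=J]
After op 7 (commit): HEAD=fix@B [exp=J fix=B main=J]
commit A: parents=[]
commit B: parents=['J']
commit J: parents=['A']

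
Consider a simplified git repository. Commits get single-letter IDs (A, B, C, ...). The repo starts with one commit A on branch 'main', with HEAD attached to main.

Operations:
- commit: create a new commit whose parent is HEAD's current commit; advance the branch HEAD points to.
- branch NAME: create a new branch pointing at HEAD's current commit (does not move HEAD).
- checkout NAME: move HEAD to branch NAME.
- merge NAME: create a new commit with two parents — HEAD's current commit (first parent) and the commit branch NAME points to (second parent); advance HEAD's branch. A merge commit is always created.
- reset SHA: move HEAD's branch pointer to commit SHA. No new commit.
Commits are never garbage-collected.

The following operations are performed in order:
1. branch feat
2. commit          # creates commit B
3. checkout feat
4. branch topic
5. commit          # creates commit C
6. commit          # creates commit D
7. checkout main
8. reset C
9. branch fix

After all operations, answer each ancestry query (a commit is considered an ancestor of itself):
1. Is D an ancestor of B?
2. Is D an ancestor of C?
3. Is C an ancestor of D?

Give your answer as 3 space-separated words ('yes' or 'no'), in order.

Answer: no no yes

Derivation:
After op 1 (branch): HEAD=main@A [feat=A main=A]
After op 2 (commit): HEAD=main@B [feat=A main=B]
After op 3 (checkout): HEAD=feat@A [feat=A main=B]
After op 4 (branch): HEAD=feat@A [feat=A main=B topic=A]
After op 5 (commit): HEAD=feat@C [feat=C main=B topic=A]
After op 6 (commit): HEAD=feat@D [feat=D main=B topic=A]
After op 7 (checkout): HEAD=main@B [feat=D main=B topic=A]
After op 8 (reset): HEAD=main@C [feat=D main=C topic=A]
After op 9 (branch): HEAD=main@C [feat=D fix=C main=C topic=A]
ancestors(B) = {A,B}; D in? no
ancestors(C) = {A,C}; D in? no
ancestors(D) = {A,C,D}; C in? yes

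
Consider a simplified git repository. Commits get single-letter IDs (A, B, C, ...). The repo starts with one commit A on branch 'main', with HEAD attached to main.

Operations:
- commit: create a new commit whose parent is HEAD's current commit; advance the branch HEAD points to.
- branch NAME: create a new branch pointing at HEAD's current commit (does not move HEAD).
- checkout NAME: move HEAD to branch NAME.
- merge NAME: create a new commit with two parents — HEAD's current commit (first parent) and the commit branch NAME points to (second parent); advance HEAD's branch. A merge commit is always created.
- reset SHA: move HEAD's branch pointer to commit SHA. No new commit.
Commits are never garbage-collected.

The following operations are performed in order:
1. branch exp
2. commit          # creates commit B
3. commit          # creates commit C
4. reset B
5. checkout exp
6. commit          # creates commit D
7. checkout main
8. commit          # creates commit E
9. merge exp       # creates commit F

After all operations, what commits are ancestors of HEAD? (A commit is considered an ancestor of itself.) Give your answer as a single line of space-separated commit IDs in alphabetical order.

Answer: A B D E F

Derivation:
After op 1 (branch): HEAD=main@A [exp=A main=A]
After op 2 (commit): HEAD=main@B [exp=A main=B]
After op 3 (commit): HEAD=main@C [exp=A main=C]
After op 4 (reset): HEAD=main@B [exp=A main=B]
After op 5 (checkout): HEAD=exp@A [exp=A main=B]
After op 6 (commit): HEAD=exp@D [exp=D main=B]
After op 7 (checkout): HEAD=main@B [exp=D main=B]
After op 8 (commit): HEAD=main@E [exp=D main=E]
After op 9 (merge): HEAD=main@F [exp=D main=F]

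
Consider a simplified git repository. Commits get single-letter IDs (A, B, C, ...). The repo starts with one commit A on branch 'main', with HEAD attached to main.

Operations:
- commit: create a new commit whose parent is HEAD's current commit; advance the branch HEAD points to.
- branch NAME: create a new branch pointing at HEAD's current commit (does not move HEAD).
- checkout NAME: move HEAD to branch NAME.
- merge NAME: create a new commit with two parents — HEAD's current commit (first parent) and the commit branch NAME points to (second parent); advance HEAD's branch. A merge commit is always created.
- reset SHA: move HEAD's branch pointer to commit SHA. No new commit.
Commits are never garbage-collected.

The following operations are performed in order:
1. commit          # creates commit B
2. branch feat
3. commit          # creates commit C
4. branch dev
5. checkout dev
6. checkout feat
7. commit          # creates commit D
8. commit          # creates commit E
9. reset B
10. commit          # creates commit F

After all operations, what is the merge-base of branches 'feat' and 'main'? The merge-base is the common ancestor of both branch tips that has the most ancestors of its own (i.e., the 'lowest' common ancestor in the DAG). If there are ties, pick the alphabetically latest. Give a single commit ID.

After op 1 (commit): HEAD=main@B [main=B]
After op 2 (branch): HEAD=main@B [feat=B main=B]
After op 3 (commit): HEAD=main@C [feat=B main=C]
After op 4 (branch): HEAD=main@C [dev=C feat=B main=C]
After op 5 (checkout): HEAD=dev@C [dev=C feat=B main=C]
After op 6 (checkout): HEAD=feat@B [dev=C feat=B main=C]
After op 7 (commit): HEAD=feat@D [dev=C feat=D main=C]
After op 8 (commit): HEAD=feat@E [dev=C feat=E main=C]
After op 9 (reset): HEAD=feat@B [dev=C feat=B main=C]
After op 10 (commit): HEAD=feat@F [dev=C feat=F main=C]
ancestors(feat=F): ['A', 'B', 'F']
ancestors(main=C): ['A', 'B', 'C']
common: ['A', 'B']

Answer: B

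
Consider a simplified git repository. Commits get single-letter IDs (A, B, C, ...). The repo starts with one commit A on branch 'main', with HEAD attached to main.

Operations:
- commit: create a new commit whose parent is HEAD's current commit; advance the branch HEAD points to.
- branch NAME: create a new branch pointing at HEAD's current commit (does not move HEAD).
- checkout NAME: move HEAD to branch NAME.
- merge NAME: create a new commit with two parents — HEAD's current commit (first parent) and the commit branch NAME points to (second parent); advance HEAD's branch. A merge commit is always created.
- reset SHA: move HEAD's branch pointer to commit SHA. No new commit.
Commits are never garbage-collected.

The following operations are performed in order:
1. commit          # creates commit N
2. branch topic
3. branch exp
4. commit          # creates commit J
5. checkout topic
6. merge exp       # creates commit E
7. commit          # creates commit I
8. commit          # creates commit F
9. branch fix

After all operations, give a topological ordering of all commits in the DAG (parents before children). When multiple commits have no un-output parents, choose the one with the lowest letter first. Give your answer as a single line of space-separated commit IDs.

Answer: A N E I F J

Derivation:
After op 1 (commit): HEAD=main@N [main=N]
After op 2 (branch): HEAD=main@N [main=N topic=N]
After op 3 (branch): HEAD=main@N [exp=N main=N topic=N]
After op 4 (commit): HEAD=main@J [exp=N main=J topic=N]
After op 5 (checkout): HEAD=topic@N [exp=N main=J topic=N]
After op 6 (merge): HEAD=topic@E [exp=N main=J topic=E]
After op 7 (commit): HEAD=topic@I [exp=N main=J topic=I]
After op 8 (commit): HEAD=topic@F [exp=N main=J topic=F]
After op 9 (branch): HEAD=topic@F [exp=N fix=F main=J topic=F]
commit A: parents=[]
commit E: parents=['N', 'N']
commit F: parents=['I']
commit I: parents=['E']
commit J: parents=['N']
commit N: parents=['A']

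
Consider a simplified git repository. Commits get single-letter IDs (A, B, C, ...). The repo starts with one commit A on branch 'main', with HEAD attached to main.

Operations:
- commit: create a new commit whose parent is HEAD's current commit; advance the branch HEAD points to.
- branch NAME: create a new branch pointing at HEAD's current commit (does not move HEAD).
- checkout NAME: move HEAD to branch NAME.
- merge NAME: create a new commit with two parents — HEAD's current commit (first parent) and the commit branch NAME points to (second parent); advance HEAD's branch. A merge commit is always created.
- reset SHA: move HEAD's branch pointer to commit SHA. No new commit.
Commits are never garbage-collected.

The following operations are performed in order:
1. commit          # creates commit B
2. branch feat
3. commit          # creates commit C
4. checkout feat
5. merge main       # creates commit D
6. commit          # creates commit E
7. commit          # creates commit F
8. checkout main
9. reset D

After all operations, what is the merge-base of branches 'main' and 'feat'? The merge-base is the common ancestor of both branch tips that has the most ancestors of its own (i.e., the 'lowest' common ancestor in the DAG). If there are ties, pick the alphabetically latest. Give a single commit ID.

Answer: D

Derivation:
After op 1 (commit): HEAD=main@B [main=B]
After op 2 (branch): HEAD=main@B [feat=B main=B]
After op 3 (commit): HEAD=main@C [feat=B main=C]
After op 4 (checkout): HEAD=feat@B [feat=B main=C]
After op 5 (merge): HEAD=feat@D [feat=D main=C]
After op 6 (commit): HEAD=feat@E [feat=E main=C]
After op 7 (commit): HEAD=feat@F [feat=F main=C]
After op 8 (checkout): HEAD=main@C [feat=F main=C]
After op 9 (reset): HEAD=main@D [feat=F main=D]
ancestors(main=D): ['A', 'B', 'C', 'D']
ancestors(feat=F): ['A', 'B', 'C', 'D', 'E', 'F']
common: ['A', 'B', 'C', 'D']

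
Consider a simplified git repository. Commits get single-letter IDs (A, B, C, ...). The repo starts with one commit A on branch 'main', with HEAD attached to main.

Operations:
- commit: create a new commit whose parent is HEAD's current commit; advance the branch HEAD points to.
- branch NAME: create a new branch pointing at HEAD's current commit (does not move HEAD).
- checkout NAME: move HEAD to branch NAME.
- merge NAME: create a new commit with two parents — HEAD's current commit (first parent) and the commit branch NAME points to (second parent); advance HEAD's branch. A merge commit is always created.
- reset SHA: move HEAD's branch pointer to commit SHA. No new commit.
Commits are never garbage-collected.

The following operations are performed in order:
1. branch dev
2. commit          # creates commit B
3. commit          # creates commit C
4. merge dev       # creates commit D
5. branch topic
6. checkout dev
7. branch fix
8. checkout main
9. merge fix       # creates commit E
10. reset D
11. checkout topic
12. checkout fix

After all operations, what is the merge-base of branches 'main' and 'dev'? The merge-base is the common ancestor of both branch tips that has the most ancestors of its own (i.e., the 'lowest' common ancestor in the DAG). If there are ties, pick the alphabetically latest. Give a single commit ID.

After op 1 (branch): HEAD=main@A [dev=A main=A]
After op 2 (commit): HEAD=main@B [dev=A main=B]
After op 3 (commit): HEAD=main@C [dev=A main=C]
After op 4 (merge): HEAD=main@D [dev=A main=D]
After op 5 (branch): HEAD=main@D [dev=A main=D topic=D]
After op 6 (checkout): HEAD=dev@A [dev=A main=D topic=D]
After op 7 (branch): HEAD=dev@A [dev=A fix=A main=D topic=D]
After op 8 (checkout): HEAD=main@D [dev=A fix=A main=D topic=D]
After op 9 (merge): HEAD=main@E [dev=A fix=A main=E topic=D]
After op 10 (reset): HEAD=main@D [dev=A fix=A main=D topic=D]
After op 11 (checkout): HEAD=topic@D [dev=A fix=A main=D topic=D]
After op 12 (checkout): HEAD=fix@A [dev=A fix=A main=D topic=D]
ancestors(main=D): ['A', 'B', 'C', 'D']
ancestors(dev=A): ['A']
common: ['A']

Answer: A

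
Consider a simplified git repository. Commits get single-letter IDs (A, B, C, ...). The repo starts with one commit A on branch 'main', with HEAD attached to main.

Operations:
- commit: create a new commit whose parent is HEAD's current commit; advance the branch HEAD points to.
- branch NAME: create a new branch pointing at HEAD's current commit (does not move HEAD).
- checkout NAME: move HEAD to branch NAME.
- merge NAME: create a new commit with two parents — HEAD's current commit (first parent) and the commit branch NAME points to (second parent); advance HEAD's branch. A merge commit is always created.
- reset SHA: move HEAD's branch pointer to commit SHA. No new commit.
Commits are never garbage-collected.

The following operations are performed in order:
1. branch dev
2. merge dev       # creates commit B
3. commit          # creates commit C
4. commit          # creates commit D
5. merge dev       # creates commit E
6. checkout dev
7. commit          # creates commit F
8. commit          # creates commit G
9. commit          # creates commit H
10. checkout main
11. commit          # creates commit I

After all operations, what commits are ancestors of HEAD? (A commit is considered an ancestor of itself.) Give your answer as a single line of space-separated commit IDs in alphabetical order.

Answer: A B C D E I

Derivation:
After op 1 (branch): HEAD=main@A [dev=A main=A]
After op 2 (merge): HEAD=main@B [dev=A main=B]
After op 3 (commit): HEAD=main@C [dev=A main=C]
After op 4 (commit): HEAD=main@D [dev=A main=D]
After op 5 (merge): HEAD=main@E [dev=A main=E]
After op 6 (checkout): HEAD=dev@A [dev=A main=E]
After op 7 (commit): HEAD=dev@F [dev=F main=E]
After op 8 (commit): HEAD=dev@G [dev=G main=E]
After op 9 (commit): HEAD=dev@H [dev=H main=E]
After op 10 (checkout): HEAD=main@E [dev=H main=E]
After op 11 (commit): HEAD=main@I [dev=H main=I]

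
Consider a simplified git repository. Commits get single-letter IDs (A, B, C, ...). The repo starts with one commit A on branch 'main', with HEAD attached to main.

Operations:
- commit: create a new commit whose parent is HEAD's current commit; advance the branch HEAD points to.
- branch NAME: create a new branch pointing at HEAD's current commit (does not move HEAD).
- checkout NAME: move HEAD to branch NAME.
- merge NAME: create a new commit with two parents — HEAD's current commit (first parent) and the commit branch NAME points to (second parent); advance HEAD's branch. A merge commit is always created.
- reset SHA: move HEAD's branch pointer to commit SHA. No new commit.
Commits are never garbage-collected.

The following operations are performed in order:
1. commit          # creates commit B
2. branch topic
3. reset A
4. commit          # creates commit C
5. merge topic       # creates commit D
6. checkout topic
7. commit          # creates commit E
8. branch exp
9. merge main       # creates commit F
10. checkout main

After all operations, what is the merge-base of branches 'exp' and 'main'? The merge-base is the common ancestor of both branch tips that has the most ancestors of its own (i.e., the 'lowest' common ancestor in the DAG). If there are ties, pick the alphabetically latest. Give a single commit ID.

Answer: B

Derivation:
After op 1 (commit): HEAD=main@B [main=B]
After op 2 (branch): HEAD=main@B [main=B topic=B]
After op 3 (reset): HEAD=main@A [main=A topic=B]
After op 4 (commit): HEAD=main@C [main=C topic=B]
After op 5 (merge): HEAD=main@D [main=D topic=B]
After op 6 (checkout): HEAD=topic@B [main=D topic=B]
After op 7 (commit): HEAD=topic@E [main=D topic=E]
After op 8 (branch): HEAD=topic@E [exp=E main=D topic=E]
After op 9 (merge): HEAD=topic@F [exp=E main=D topic=F]
After op 10 (checkout): HEAD=main@D [exp=E main=D topic=F]
ancestors(exp=E): ['A', 'B', 'E']
ancestors(main=D): ['A', 'B', 'C', 'D']
common: ['A', 'B']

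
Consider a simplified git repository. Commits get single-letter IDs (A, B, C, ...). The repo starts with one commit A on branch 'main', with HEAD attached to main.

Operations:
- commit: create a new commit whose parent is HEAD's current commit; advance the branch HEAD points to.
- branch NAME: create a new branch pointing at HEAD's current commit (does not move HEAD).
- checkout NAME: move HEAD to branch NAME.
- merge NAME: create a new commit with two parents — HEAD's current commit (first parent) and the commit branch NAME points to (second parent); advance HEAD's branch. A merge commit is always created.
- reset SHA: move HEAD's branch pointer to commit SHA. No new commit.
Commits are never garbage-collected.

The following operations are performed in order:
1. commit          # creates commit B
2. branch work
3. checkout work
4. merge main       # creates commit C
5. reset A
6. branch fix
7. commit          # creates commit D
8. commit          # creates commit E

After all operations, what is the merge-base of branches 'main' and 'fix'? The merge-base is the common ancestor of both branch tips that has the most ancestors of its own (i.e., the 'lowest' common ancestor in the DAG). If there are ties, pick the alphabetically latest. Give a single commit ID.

Answer: A

Derivation:
After op 1 (commit): HEAD=main@B [main=B]
After op 2 (branch): HEAD=main@B [main=B work=B]
After op 3 (checkout): HEAD=work@B [main=B work=B]
After op 4 (merge): HEAD=work@C [main=B work=C]
After op 5 (reset): HEAD=work@A [main=B work=A]
After op 6 (branch): HEAD=work@A [fix=A main=B work=A]
After op 7 (commit): HEAD=work@D [fix=A main=B work=D]
After op 8 (commit): HEAD=work@E [fix=A main=B work=E]
ancestors(main=B): ['A', 'B']
ancestors(fix=A): ['A']
common: ['A']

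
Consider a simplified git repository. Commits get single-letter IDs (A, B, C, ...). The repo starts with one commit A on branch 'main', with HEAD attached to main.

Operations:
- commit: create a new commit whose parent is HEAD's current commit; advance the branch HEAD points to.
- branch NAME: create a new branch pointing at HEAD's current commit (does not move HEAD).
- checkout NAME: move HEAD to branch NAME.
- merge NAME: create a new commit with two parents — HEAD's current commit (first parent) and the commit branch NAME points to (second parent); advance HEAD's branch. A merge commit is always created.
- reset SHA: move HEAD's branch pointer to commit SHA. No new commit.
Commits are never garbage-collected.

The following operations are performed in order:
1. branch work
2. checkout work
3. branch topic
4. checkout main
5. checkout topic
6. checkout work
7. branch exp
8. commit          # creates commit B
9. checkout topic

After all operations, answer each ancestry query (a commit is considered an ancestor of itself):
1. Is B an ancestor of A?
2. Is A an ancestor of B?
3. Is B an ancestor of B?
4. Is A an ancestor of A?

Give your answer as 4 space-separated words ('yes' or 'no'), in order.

After op 1 (branch): HEAD=main@A [main=A work=A]
After op 2 (checkout): HEAD=work@A [main=A work=A]
After op 3 (branch): HEAD=work@A [main=A topic=A work=A]
After op 4 (checkout): HEAD=main@A [main=A topic=A work=A]
After op 5 (checkout): HEAD=topic@A [main=A topic=A work=A]
After op 6 (checkout): HEAD=work@A [main=A topic=A work=A]
After op 7 (branch): HEAD=work@A [exp=A main=A topic=A work=A]
After op 8 (commit): HEAD=work@B [exp=A main=A topic=A work=B]
After op 9 (checkout): HEAD=topic@A [exp=A main=A topic=A work=B]
ancestors(A) = {A}; B in? no
ancestors(B) = {A,B}; A in? yes
ancestors(B) = {A,B}; B in? yes
ancestors(A) = {A}; A in? yes

Answer: no yes yes yes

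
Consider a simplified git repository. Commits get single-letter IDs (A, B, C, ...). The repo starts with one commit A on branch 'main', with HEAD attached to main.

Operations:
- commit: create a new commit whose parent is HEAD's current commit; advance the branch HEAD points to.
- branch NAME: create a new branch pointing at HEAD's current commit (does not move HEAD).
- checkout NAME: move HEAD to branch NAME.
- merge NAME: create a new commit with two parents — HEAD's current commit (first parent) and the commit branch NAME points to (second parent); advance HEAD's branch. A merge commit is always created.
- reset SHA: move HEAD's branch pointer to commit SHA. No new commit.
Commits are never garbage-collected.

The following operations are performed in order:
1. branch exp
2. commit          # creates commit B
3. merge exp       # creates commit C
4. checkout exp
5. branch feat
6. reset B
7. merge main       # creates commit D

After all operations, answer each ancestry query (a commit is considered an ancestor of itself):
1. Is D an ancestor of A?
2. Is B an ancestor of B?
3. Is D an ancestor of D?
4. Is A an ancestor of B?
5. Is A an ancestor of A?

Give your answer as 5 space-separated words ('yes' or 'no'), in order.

After op 1 (branch): HEAD=main@A [exp=A main=A]
After op 2 (commit): HEAD=main@B [exp=A main=B]
After op 3 (merge): HEAD=main@C [exp=A main=C]
After op 4 (checkout): HEAD=exp@A [exp=A main=C]
After op 5 (branch): HEAD=exp@A [exp=A feat=A main=C]
After op 6 (reset): HEAD=exp@B [exp=B feat=A main=C]
After op 7 (merge): HEAD=exp@D [exp=D feat=A main=C]
ancestors(A) = {A}; D in? no
ancestors(B) = {A,B}; B in? yes
ancestors(D) = {A,B,C,D}; D in? yes
ancestors(B) = {A,B}; A in? yes
ancestors(A) = {A}; A in? yes

Answer: no yes yes yes yes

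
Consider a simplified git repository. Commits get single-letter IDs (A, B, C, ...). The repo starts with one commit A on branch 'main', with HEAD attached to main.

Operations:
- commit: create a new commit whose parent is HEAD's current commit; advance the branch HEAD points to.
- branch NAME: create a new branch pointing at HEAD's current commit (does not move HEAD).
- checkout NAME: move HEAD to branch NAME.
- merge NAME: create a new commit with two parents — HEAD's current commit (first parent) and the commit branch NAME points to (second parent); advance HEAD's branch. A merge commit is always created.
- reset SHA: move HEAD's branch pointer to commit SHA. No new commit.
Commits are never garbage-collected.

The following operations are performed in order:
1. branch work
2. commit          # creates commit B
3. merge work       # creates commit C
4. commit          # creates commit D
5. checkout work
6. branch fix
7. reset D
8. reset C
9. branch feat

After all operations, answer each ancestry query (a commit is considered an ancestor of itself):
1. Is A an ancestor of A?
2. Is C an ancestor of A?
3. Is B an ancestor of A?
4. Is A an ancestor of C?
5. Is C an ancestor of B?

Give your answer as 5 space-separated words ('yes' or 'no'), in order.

After op 1 (branch): HEAD=main@A [main=A work=A]
After op 2 (commit): HEAD=main@B [main=B work=A]
After op 3 (merge): HEAD=main@C [main=C work=A]
After op 4 (commit): HEAD=main@D [main=D work=A]
After op 5 (checkout): HEAD=work@A [main=D work=A]
After op 6 (branch): HEAD=work@A [fix=A main=D work=A]
After op 7 (reset): HEAD=work@D [fix=A main=D work=D]
After op 8 (reset): HEAD=work@C [fix=A main=D work=C]
After op 9 (branch): HEAD=work@C [feat=C fix=A main=D work=C]
ancestors(A) = {A}; A in? yes
ancestors(A) = {A}; C in? no
ancestors(A) = {A}; B in? no
ancestors(C) = {A,B,C}; A in? yes
ancestors(B) = {A,B}; C in? no

Answer: yes no no yes no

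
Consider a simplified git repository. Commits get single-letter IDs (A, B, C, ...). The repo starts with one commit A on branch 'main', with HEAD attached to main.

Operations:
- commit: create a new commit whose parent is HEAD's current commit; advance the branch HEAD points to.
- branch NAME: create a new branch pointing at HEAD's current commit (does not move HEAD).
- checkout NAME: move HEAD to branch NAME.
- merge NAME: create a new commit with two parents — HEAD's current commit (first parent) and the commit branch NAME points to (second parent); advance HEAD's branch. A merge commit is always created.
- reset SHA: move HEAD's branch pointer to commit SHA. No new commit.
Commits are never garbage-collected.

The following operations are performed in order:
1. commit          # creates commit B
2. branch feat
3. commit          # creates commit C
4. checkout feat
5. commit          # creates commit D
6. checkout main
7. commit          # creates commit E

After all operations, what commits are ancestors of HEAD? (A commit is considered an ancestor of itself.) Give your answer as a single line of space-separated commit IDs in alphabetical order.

After op 1 (commit): HEAD=main@B [main=B]
After op 2 (branch): HEAD=main@B [feat=B main=B]
After op 3 (commit): HEAD=main@C [feat=B main=C]
After op 4 (checkout): HEAD=feat@B [feat=B main=C]
After op 5 (commit): HEAD=feat@D [feat=D main=C]
After op 6 (checkout): HEAD=main@C [feat=D main=C]
After op 7 (commit): HEAD=main@E [feat=D main=E]

Answer: A B C E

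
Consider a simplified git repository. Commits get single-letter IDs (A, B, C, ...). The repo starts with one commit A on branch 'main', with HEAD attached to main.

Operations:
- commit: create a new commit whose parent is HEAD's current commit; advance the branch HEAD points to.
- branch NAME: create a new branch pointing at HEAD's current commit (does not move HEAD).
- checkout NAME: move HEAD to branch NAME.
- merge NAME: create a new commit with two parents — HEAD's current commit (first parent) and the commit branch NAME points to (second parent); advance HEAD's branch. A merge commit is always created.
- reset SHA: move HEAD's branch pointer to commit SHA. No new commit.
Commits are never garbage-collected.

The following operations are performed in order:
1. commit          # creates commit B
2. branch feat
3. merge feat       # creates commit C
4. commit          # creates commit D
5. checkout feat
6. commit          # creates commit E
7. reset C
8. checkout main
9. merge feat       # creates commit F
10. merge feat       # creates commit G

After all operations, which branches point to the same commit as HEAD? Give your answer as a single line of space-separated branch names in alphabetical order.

After op 1 (commit): HEAD=main@B [main=B]
After op 2 (branch): HEAD=main@B [feat=B main=B]
After op 3 (merge): HEAD=main@C [feat=B main=C]
After op 4 (commit): HEAD=main@D [feat=B main=D]
After op 5 (checkout): HEAD=feat@B [feat=B main=D]
After op 6 (commit): HEAD=feat@E [feat=E main=D]
After op 7 (reset): HEAD=feat@C [feat=C main=D]
After op 8 (checkout): HEAD=main@D [feat=C main=D]
After op 9 (merge): HEAD=main@F [feat=C main=F]
After op 10 (merge): HEAD=main@G [feat=C main=G]

Answer: main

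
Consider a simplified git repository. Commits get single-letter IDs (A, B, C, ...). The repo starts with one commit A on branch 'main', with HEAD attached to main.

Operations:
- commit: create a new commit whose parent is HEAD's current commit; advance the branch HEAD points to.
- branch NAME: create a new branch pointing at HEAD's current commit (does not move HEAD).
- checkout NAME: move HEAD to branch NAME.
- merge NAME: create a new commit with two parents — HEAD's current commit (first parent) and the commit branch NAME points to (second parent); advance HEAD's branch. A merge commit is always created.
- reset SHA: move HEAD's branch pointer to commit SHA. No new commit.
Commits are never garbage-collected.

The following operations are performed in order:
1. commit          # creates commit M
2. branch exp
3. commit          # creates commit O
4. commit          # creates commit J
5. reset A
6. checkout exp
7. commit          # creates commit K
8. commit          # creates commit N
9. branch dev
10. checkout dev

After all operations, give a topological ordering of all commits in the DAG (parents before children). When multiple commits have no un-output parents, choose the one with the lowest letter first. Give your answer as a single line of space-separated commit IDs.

Answer: A M K N O J

Derivation:
After op 1 (commit): HEAD=main@M [main=M]
After op 2 (branch): HEAD=main@M [exp=M main=M]
After op 3 (commit): HEAD=main@O [exp=M main=O]
After op 4 (commit): HEAD=main@J [exp=M main=J]
After op 5 (reset): HEAD=main@A [exp=M main=A]
After op 6 (checkout): HEAD=exp@M [exp=M main=A]
After op 7 (commit): HEAD=exp@K [exp=K main=A]
After op 8 (commit): HEAD=exp@N [exp=N main=A]
After op 9 (branch): HEAD=exp@N [dev=N exp=N main=A]
After op 10 (checkout): HEAD=dev@N [dev=N exp=N main=A]
commit A: parents=[]
commit J: parents=['O']
commit K: parents=['M']
commit M: parents=['A']
commit N: parents=['K']
commit O: parents=['M']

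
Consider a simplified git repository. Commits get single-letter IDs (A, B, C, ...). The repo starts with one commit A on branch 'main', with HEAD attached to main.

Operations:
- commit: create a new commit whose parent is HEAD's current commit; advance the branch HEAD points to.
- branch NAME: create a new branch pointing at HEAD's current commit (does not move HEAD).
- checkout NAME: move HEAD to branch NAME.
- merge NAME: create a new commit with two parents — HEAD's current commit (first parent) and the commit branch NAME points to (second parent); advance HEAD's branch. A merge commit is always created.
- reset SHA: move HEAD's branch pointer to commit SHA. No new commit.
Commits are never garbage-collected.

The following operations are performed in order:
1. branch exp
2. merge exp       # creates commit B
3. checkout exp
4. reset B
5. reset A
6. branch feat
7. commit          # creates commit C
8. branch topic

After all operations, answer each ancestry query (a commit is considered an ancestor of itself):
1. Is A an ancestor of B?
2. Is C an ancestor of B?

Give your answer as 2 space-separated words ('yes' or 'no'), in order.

Answer: yes no

Derivation:
After op 1 (branch): HEAD=main@A [exp=A main=A]
After op 2 (merge): HEAD=main@B [exp=A main=B]
After op 3 (checkout): HEAD=exp@A [exp=A main=B]
After op 4 (reset): HEAD=exp@B [exp=B main=B]
After op 5 (reset): HEAD=exp@A [exp=A main=B]
After op 6 (branch): HEAD=exp@A [exp=A feat=A main=B]
After op 7 (commit): HEAD=exp@C [exp=C feat=A main=B]
After op 8 (branch): HEAD=exp@C [exp=C feat=A main=B topic=C]
ancestors(B) = {A,B}; A in? yes
ancestors(B) = {A,B}; C in? no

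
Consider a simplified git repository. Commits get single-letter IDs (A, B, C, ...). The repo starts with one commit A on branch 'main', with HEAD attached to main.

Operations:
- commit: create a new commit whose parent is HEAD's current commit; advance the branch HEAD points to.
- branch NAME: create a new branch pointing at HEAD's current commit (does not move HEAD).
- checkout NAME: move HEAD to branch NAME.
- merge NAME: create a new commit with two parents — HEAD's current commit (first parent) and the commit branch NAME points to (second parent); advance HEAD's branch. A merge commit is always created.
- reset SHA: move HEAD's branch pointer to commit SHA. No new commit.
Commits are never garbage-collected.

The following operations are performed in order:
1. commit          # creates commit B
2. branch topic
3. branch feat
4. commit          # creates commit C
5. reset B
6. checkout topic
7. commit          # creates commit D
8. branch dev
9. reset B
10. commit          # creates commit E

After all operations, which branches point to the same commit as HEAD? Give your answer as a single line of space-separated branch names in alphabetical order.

After op 1 (commit): HEAD=main@B [main=B]
After op 2 (branch): HEAD=main@B [main=B topic=B]
After op 3 (branch): HEAD=main@B [feat=B main=B topic=B]
After op 4 (commit): HEAD=main@C [feat=B main=C topic=B]
After op 5 (reset): HEAD=main@B [feat=B main=B topic=B]
After op 6 (checkout): HEAD=topic@B [feat=B main=B topic=B]
After op 7 (commit): HEAD=topic@D [feat=B main=B topic=D]
After op 8 (branch): HEAD=topic@D [dev=D feat=B main=B topic=D]
After op 9 (reset): HEAD=topic@B [dev=D feat=B main=B topic=B]
After op 10 (commit): HEAD=topic@E [dev=D feat=B main=B topic=E]

Answer: topic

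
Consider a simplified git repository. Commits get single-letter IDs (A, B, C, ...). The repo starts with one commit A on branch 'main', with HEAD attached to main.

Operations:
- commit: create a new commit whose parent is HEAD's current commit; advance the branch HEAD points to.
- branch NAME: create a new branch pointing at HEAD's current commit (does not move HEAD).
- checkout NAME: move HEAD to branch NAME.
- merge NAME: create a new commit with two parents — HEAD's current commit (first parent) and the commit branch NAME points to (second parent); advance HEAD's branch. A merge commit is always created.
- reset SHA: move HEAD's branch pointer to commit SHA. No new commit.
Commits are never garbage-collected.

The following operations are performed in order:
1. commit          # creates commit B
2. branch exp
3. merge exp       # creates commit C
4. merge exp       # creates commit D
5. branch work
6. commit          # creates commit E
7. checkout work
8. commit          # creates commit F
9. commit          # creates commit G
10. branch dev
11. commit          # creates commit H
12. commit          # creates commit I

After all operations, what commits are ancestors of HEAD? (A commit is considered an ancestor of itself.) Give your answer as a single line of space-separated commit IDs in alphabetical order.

After op 1 (commit): HEAD=main@B [main=B]
After op 2 (branch): HEAD=main@B [exp=B main=B]
After op 3 (merge): HEAD=main@C [exp=B main=C]
After op 4 (merge): HEAD=main@D [exp=B main=D]
After op 5 (branch): HEAD=main@D [exp=B main=D work=D]
After op 6 (commit): HEAD=main@E [exp=B main=E work=D]
After op 7 (checkout): HEAD=work@D [exp=B main=E work=D]
After op 8 (commit): HEAD=work@F [exp=B main=E work=F]
After op 9 (commit): HEAD=work@G [exp=B main=E work=G]
After op 10 (branch): HEAD=work@G [dev=G exp=B main=E work=G]
After op 11 (commit): HEAD=work@H [dev=G exp=B main=E work=H]
After op 12 (commit): HEAD=work@I [dev=G exp=B main=E work=I]

Answer: A B C D F G H I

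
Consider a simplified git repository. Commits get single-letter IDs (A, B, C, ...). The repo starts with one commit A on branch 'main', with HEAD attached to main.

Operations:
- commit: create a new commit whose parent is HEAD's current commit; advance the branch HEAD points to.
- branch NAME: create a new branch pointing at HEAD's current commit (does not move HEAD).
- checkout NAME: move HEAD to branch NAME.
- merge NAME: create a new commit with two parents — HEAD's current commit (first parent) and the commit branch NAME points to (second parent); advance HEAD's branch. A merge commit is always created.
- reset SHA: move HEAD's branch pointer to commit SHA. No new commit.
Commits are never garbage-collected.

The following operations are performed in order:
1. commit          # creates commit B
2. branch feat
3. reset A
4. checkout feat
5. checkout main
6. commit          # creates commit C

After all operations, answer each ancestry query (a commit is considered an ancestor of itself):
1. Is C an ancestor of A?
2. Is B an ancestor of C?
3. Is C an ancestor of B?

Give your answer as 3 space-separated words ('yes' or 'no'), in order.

Answer: no no no

Derivation:
After op 1 (commit): HEAD=main@B [main=B]
After op 2 (branch): HEAD=main@B [feat=B main=B]
After op 3 (reset): HEAD=main@A [feat=B main=A]
After op 4 (checkout): HEAD=feat@B [feat=B main=A]
After op 5 (checkout): HEAD=main@A [feat=B main=A]
After op 6 (commit): HEAD=main@C [feat=B main=C]
ancestors(A) = {A}; C in? no
ancestors(C) = {A,C}; B in? no
ancestors(B) = {A,B}; C in? no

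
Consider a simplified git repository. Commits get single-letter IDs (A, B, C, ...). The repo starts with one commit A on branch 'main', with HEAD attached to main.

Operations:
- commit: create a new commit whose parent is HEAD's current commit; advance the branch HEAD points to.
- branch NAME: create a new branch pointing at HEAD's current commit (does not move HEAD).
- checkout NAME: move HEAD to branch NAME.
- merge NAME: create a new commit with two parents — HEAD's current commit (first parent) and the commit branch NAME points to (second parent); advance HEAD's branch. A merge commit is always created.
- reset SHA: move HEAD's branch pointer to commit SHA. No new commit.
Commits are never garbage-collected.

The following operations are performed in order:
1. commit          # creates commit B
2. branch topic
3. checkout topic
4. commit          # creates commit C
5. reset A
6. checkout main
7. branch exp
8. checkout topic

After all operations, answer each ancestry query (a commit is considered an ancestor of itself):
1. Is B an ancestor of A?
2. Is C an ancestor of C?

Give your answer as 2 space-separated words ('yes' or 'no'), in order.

Answer: no yes

Derivation:
After op 1 (commit): HEAD=main@B [main=B]
After op 2 (branch): HEAD=main@B [main=B topic=B]
After op 3 (checkout): HEAD=topic@B [main=B topic=B]
After op 4 (commit): HEAD=topic@C [main=B topic=C]
After op 5 (reset): HEAD=topic@A [main=B topic=A]
After op 6 (checkout): HEAD=main@B [main=B topic=A]
After op 7 (branch): HEAD=main@B [exp=B main=B topic=A]
After op 8 (checkout): HEAD=topic@A [exp=B main=B topic=A]
ancestors(A) = {A}; B in? no
ancestors(C) = {A,B,C}; C in? yes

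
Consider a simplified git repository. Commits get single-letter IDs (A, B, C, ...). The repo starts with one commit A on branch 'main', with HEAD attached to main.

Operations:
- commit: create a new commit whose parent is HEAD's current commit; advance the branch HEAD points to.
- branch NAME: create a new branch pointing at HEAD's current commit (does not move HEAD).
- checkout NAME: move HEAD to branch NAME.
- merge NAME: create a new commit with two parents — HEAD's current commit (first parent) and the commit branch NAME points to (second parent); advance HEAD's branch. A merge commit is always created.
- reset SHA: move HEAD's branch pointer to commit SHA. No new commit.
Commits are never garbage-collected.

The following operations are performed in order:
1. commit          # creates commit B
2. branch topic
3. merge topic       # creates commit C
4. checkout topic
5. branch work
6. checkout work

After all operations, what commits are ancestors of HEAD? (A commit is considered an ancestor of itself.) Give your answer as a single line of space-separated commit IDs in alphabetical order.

Answer: A B

Derivation:
After op 1 (commit): HEAD=main@B [main=B]
After op 2 (branch): HEAD=main@B [main=B topic=B]
After op 3 (merge): HEAD=main@C [main=C topic=B]
After op 4 (checkout): HEAD=topic@B [main=C topic=B]
After op 5 (branch): HEAD=topic@B [main=C topic=B work=B]
After op 6 (checkout): HEAD=work@B [main=C topic=B work=B]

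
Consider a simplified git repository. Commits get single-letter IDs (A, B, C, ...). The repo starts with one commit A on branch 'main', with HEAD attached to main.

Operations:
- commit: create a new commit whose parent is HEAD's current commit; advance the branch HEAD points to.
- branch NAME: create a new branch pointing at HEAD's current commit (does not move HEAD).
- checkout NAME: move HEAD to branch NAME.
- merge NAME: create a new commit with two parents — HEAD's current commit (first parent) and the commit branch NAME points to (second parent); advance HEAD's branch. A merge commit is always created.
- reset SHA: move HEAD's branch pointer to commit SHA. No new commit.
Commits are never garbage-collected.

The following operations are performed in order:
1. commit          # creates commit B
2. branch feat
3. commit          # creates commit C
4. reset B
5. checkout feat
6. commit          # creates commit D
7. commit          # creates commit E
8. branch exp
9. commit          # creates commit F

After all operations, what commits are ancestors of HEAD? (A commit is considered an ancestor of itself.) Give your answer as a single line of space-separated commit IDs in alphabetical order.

Answer: A B D E F

Derivation:
After op 1 (commit): HEAD=main@B [main=B]
After op 2 (branch): HEAD=main@B [feat=B main=B]
After op 3 (commit): HEAD=main@C [feat=B main=C]
After op 4 (reset): HEAD=main@B [feat=B main=B]
After op 5 (checkout): HEAD=feat@B [feat=B main=B]
After op 6 (commit): HEAD=feat@D [feat=D main=B]
After op 7 (commit): HEAD=feat@E [feat=E main=B]
After op 8 (branch): HEAD=feat@E [exp=E feat=E main=B]
After op 9 (commit): HEAD=feat@F [exp=E feat=F main=B]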